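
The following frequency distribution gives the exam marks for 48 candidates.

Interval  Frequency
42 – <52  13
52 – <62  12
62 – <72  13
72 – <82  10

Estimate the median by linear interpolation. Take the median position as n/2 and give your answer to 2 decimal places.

61.17

Cumulative frequencies: 13, 25, 38, 48
n = 48; position = n/2 = 24.
This falls in the class 52 – <62: L = 52, F = 13, f = 12, h = 10.
Median ≈ 52 + ((24 − 13) / 12) × 10 = 61.1667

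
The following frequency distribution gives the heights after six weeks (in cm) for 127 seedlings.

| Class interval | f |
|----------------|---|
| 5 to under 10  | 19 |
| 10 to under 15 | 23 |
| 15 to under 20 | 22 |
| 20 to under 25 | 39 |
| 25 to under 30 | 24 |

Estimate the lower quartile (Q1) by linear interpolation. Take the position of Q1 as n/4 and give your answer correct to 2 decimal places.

12.77

Cumulative frequencies: 19, 42, 64, 103, 127
n = 127; position = n/4 = 31.75.
This falls in the class 10 to under 15: L = 10, F = 19, f = 23, h = 5.
Lower quartile ≈ 10 + ((31.75 − 19) / 23) × 5 = 12.7717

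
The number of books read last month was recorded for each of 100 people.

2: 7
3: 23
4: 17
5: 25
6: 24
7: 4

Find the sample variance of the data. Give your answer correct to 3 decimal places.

Values: 2, 3, 4, 5, 6, 7
n = 100, Σfx = 448, mean = 4.4800
Σfx² = 2192
Σf(x − x̄)² = Σfx² − (Σfx)²/n = 2192 − 448²/100 = 184.9600
Sample variance = 184.9600 / 99 = 1.8683

1.868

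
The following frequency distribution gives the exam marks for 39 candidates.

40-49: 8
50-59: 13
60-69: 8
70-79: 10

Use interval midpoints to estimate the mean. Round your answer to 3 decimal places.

Midpoints: 44.5, 54.5, 64.5, 74.5
Σfm = 8×44.5 + 13×54.5 + 8×64.5 + 10×74.5 = 2325.5
n = Σf = 39
Mean = 2325.5 / 39 = 59.6282

59.628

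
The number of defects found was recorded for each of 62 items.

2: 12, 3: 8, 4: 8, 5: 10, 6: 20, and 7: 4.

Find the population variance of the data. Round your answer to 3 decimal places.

Values: 2, 3, 4, 5, 6, 7
n = 62, Σfx = 278, mean = 4.4839
Σfx² = 1414
Σf(x − x̄)² = Σfx² − (Σfx)²/n = 1414 − 278²/62 = 167.4839
Population variance = 167.4839 / 62 = 2.7014

2.701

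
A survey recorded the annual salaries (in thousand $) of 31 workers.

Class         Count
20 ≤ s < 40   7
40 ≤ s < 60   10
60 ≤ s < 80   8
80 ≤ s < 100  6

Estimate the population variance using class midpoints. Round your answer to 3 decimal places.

Midpoints: 30, 50, 70, 90
n = 31, Σfm = 1810, mean = 58.3871
Σfm² = 119100
Σf(m − x̄)² = Σfm² − (Σfm)²/n = 119100 − 1810²/31 = 13419.3548
Population variance = 13419.3548 / 31 = 432.8824

432.882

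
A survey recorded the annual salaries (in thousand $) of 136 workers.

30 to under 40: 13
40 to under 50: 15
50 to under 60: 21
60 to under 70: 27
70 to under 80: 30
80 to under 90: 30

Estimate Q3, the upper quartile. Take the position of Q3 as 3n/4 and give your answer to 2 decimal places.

78.67

Cumulative frequencies: 13, 28, 49, 76, 106, 136
n = 136; position = 3n/4 = 102.
This falls in the class 70 to under 80: L = 70, F = 76, f = 30, h = 10.
Upper quartile ≈ 70 + ((102 − 76) / 30) × 10 = 78.6667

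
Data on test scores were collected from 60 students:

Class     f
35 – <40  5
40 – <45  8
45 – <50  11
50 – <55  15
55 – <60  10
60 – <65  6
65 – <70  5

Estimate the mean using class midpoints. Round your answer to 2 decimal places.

Midpoints: 37.5, 42.5, 47.5, 52.5, 57.5, 62.5, 67.5
Σfm = 5×37.5 + 8×42.5 + 11×47.5 + 15×52.5 + 10×57.5 + 6×62.5 + 5×67.5 = 3125
n = Σf = 60
Mean = 3125 / 60 = 52.0833

52.08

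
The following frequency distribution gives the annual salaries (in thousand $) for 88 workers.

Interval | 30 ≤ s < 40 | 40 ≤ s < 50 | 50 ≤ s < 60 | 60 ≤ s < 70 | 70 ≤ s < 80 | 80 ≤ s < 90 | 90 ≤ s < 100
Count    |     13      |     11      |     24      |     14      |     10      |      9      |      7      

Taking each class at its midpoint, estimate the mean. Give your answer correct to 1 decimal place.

60.9

Midpoints: 35, 45, 55, 65, 75, 85, 95
Σfm = 13×35 + 11×45 + 24×55 + 14×65 + 10×75 + 9×85 + 7×95 = 5360
n = Σf = 88
Mean = 5360 / 88 = 60.9091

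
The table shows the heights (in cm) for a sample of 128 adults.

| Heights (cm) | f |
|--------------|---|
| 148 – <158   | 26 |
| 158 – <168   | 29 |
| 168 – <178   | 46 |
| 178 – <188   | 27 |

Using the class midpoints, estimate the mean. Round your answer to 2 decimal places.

168.78

Midpoints: 153, 163, 173, 183
Σfm = 26×153 + 29×163 + 46×173 + 27×183 = 21604
n = Σf = 128
Mean = 21604 / 128 = 168.7812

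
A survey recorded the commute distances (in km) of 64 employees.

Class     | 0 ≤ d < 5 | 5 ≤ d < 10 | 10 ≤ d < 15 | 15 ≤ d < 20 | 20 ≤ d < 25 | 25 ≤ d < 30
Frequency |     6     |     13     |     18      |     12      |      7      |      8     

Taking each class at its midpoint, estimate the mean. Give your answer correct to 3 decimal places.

Midpoints: 2.5, 7.5, 12.5, 17.5, 22.5, 27.5
Σfm = 6×2.5 + 13×7.5 + 18×12.5 + 12×17.5 + 7×22.5 + 8×27.5 = 925
n = Σf = 64
Mean = 925 / 64 = 14.4531

14.453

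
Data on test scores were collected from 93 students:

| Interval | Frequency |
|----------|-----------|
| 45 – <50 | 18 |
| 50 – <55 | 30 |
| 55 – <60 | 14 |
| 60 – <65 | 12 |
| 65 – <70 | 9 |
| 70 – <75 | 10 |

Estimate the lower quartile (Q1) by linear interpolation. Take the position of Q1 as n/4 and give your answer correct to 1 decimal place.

Cumulative frequencies: 18, 48, 62, 74, 83, 93
n = 93; position = n/4 = 23.25.
This falls in the class 50 – <55: L = 50, F = 18, f = 30, h = 5.
Lower quartile ≈ 50 + ((23.25 − 18) / 30) × 5 = 50.8750

50.9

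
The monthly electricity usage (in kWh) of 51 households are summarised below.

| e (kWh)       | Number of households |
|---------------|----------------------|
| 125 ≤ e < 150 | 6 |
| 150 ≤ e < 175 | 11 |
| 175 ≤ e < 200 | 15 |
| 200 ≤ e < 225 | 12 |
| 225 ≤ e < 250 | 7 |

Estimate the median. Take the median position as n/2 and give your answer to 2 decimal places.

189.17

Cumulative frequencies: 6, 17, 32, 44, 51
n = 51; position = n/2 = 25.5.
This falls in the class 175 ≤ e < 200: L = 175, F = 17, f = 15, h = 25.
Median ≈ 175 + ((25.5 − 17) / 15) × 25 = 189.1667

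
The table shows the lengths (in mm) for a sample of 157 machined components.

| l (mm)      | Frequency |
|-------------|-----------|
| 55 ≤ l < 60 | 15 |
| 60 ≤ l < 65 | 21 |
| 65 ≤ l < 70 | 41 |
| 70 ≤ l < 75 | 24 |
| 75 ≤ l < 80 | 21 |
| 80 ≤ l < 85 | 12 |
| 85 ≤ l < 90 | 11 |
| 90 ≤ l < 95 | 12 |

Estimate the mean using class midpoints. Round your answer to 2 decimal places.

Midpoints: 57.5, 62.5, 67.5, 72.5, 77.5, 82.5, 87.5, 92.5
Σfm = 15×57.5 + 21×62.5 + 41×67.5 + 24×72.5 + 21×77.5 + 12×82.5 + 11×87.5 + 12×92.5 = 11372.5
n = Σf = 157
Mean = 11372.5 / 157 = 72.4363

72.44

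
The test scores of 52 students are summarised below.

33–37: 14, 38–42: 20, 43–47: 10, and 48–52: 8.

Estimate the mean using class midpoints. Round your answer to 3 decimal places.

Midpoints: 35, 40, 45, 50
Σfm = 14×35 + 20×40 + 10×45 + 8×50 = 2140
n = Σf = 52
Mean = 2140 / 52 = 41.1538

41.154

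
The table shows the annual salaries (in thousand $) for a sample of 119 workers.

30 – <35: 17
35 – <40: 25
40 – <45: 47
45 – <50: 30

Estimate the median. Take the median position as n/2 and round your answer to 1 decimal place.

41.9

Cumulative frequencies: 17, 42, 89, 119
n = 119; position = n/2 = 59.5.
This falls in the class 40 – <45: L = 40, F = 42, f = 47, h = 5.
Median ≈ 40 + ((59.5 − 42) / 47) × 5 = 41.8617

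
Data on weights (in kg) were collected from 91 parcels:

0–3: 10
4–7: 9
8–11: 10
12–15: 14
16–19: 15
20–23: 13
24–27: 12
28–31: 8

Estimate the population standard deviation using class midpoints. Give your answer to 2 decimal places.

8.49

Midpoints: 1.5, 5.5, 9.5, 13.5, 17.5, 21.5, 25.5, 29.5
n = 91, Σfm = 1432.5, mean = 15.7418
Σfm² = 29116.75
Σf(m − x̄)² = Σfm² − (Σfm)²/n = 29116.75 − 1432.5²/91 = 6566.6813
Population variance = 6566.6813 / 91 = 72.1613
Standard deviation = √72.1613 = 8.4948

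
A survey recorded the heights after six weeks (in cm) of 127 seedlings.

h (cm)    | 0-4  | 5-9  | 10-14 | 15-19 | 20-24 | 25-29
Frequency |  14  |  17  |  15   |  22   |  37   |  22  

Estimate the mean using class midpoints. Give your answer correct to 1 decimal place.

16.6

Midpoints: 2, 7, 12, 17, 22, 27
Σfm = 14×2 + 17×7 + 15×12 + 22×17 + 37×22 + 22×27 = 2109
n = Σf = 127
Mean = 2109 / 127 = 16.6063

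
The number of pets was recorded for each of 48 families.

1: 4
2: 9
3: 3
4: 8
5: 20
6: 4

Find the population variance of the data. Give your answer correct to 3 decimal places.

Values: 1, 2, 3, 4, 5, 6
n = 48, Σfx = 187, mean = 3.8958
Σfx² = 839
Σf(x − x̄)² = Σfx² − (Σfx)²/n = 839 − 187²/48 = 110.4792
Population variance = 110.4792 / 48 = 2.3016

2.302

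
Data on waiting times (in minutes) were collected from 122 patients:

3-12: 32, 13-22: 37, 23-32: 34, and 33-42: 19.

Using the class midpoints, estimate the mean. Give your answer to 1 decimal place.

Midpoints: 7.5, 17.5, 27.5, 37.5
Σfm = 32×7.5 + 37×17.5 + 34×27.5 + 19×37.5 = 2535
n = Σf = 122
Mean = 2535 / 122 = 20.7787

20.8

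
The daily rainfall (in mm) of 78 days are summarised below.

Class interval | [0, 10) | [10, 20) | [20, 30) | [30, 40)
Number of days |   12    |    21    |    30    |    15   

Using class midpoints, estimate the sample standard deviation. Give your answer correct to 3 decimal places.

Midpoints: 5, 15, 25, 35
n = 78, Σfm = 1650, mean = 21.1538
Σfm² = 42150
Σf(m − x̄)² = Σfm² − (Σfm)²/n = 42150 − 1650²/78 = 7246.1538
Sample variance = 7246.1538 / 77 = 94.1059
Standard deviation = √94.1059 = 9.7008

9.701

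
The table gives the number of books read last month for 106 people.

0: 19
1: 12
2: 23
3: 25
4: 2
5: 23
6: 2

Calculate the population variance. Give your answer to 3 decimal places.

3.117

Values: 0, 1, 2, 3, 4, 5, 6
n = 106, Σfx = 268, mean = 2.5283
Σfx² = 1008
Σf(x − x̄)² = Σfx² − (Σfx)²/n = 1008 − 268²/106 = 330.4151
Population variance = 330.4151 / 106 = 3.1171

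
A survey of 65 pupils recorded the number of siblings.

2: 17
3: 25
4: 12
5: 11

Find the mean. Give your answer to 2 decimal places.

3.26

Values: 2, 3, 4, 5
Σfx = 17×2 + 25×3 + 12×4 + 11×5 = 212
n = Σf = 65
Mean = 212 / 65 = 3.2615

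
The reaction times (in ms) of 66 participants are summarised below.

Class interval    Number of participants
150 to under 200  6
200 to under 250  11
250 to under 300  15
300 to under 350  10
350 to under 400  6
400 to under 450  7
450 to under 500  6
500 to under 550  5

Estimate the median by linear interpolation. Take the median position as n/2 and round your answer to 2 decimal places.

Cumulative frequencies: 6, 17, 32, 42, 48, 55, 61, 66
n = 66; position = n/2 = 33.
This falls in the class 300 to under 350: L = 300, F = 32, f = 10, h = 50.
Median ≈ 300 + ((33 − 32) / 10) × 50 = 305.0000

305.00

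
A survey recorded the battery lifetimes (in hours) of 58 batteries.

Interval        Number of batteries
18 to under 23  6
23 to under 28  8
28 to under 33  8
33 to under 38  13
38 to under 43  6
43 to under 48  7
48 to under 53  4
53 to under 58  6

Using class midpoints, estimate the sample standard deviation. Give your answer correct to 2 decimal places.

Midpoints: 20.5, 25.5, 30.5, 35.5, 40.5, 45.5, 50.5, 55.5
n = 58, Σfm = 2129, mean = 36.7069
Σfm² = 84564.5
Σf(m − x̄)² = Σfm² − (Σfm)²/n = 84564.5 − 2129²/58 = 6415.5172
Sample variance = 6415.5172 / 57 = 112.5529
Standard deviation = √112.5529 = 10.6091

10.61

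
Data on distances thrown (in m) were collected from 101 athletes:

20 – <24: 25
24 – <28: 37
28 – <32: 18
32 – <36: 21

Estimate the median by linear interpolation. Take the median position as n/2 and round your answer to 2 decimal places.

Cumulative frequencies: 25, 62, 80, 101
n = 101; position = n/2 = 50.5.
This falls in the class 24 – <28: L = 24, F = 25, f = 37, h = 4.
Median ≈ 24 + ((50.5 − 25) / 37) × 4 = 26.7568

26.76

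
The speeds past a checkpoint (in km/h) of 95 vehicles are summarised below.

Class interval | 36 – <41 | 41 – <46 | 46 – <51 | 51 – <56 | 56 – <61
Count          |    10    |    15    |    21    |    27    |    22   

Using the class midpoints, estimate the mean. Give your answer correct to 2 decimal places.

Midpoints: 38.5, 43.5, 48.5, 53.5, 58.5
Σfm = 10×38.5 + 15×43.5 + 21×48.5 + 27×53.5 + 22×58.5 = 4787.5
n = Σf = 95
Mean = 4787.5 / 95 = 50.3947

50.39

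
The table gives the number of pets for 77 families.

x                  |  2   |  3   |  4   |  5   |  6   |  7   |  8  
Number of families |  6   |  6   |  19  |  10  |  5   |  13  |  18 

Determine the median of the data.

Cumulative frequencies: 6, 12, 31, 41, 46, 59, 77
n = 77, so the median is the value in position (n+1)/2 = 39.
Position 39 falls at value 5.

5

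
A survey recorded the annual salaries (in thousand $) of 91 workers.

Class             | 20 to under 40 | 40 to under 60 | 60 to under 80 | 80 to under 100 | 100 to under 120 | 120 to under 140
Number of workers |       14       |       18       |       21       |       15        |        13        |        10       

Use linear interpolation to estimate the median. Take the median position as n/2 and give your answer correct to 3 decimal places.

Cumulative frequencies: 14, 32, 53, 68, 81, 91
n = 91; position = n/2 = 45.5.
This falls in the class 60 to under 80: L = 60, F = 32, f = 21, h = 20.
Median ≈ 60 + ((45.5 − 32) / 21) × 20 = 72.8571

72.857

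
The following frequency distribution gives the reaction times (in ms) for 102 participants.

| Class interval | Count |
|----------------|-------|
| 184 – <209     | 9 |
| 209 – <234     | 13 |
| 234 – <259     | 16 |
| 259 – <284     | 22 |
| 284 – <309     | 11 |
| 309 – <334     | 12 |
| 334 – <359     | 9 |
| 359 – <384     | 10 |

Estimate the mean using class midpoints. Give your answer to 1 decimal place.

279.6

Midpoints: 196.5, 221.5, 246.5, 271.5, 296.5, 321.5, 346.5, 371.5
Σfm = 9×196.5 + 13×221.5 + 16×246.5 + 22×271.5 + 11×296.5 + 12×321.5 + 9×346.5 + 10×371.5 = 28518
n = Σf = 102
Mean = 28518 / 102 = 279.5882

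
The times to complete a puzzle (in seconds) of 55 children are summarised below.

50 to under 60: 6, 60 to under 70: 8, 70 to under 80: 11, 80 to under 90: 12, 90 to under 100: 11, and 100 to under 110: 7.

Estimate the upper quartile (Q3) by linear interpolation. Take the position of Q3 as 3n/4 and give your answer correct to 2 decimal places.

Cumulative frequencies: 6, 14, 25, 37, 48, 55
n = 55; position = 3n/4 = 41.25.
This falls in the class 90 to under 100: L = 90, F = 37, f = 11, h = 10.
Upper quartile ≈ 90 + ((41.25 − 37) / 11) × 10 = 93.8636

93.86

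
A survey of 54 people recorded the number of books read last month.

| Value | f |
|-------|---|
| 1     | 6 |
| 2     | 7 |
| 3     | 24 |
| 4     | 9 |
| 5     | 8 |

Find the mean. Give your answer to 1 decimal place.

3.1

Values: 1, 2, 3, 4, 5
Σfx = 6×1 + 7×2 + 24×3 + 9×4 + 8×5 = 168
n = Σf = 54
Mean = 168 / 54 = 3.1111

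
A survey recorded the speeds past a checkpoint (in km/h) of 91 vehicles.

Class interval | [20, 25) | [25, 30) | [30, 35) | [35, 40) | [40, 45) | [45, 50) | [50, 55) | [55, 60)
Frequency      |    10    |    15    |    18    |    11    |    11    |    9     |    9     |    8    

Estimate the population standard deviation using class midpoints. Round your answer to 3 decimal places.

Midpoints: 22.5, 27.5, 32.5, 37.5, 42.5, 47.5, 52.5, 57.5
n = 91, Σfm = 3462.5, mean = 38.0495
Σfm² = 142318.75
Σf(m − x̄)² = Σfm² − (Σfm)²/n = 142318.75 − 3462.5²/91 = 10572.5275
Population variance = 10572.5275 / 91 = 116.1816
Standard deviation = √116.1816 = 10.7788

10.779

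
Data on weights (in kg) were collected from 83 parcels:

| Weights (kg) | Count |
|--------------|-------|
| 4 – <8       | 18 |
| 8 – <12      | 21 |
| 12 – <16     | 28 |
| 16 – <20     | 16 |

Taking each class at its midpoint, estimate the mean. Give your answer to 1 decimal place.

12.0

Midpoints: 6, 10, 14, 18
Σfm = 18×6 + 21×10 + 28×14 + 16×18 = 998
n = Σf = 83
Mean = 998 / 83 = 12.0241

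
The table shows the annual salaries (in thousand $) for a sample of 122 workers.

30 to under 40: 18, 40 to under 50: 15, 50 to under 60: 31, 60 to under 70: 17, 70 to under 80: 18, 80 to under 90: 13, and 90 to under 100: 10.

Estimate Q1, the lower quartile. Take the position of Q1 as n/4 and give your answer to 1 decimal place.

Cumulative frequencies: 18, 33, 64, 81, 99, 112, 122
n = 122; position = n/4 = 30.5.
This falls in the class 40 to under 50: L = 40, F = 18, f = 15, h = 10.
Lower quartile ≈ 40 + ((30.5 − 18) / 15) × 10 = 48.3333

48.3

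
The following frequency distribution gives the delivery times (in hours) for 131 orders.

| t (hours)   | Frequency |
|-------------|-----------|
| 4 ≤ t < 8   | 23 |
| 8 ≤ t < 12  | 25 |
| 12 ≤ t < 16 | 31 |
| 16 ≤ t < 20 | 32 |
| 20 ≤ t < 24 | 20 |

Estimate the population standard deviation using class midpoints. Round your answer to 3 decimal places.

5.289

Midpoints: 6, 10, 14, 18, 22
n = 131, Σfm = 1838, mean = 14.0305
Σfm² = 29452
Σf(m − x̄)² = Σfm² − (Σfm)²/n = 29452 − 1838²/131 = 3663.8779
Population variance = 3663.8779 / 131 = 27.9685
Standard deviation = √27.9685 = 5.2885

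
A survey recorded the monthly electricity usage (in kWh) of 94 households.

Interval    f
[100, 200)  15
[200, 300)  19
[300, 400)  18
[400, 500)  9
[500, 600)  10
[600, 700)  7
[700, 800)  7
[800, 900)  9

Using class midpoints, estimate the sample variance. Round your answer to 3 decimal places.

50510.181

Midpoints: 150, 250, 350, 450, 550, 650, 750, 850
n = 94, Σfm = 40300, mean = 428.7234
Σfm² = 21975000
Σf(m − x̄)² = Σfm² − (Σfm)²/n = 21975000 − 40300²/94 = 4697446.8085
Sample variance = 4697446.8085 / 93 = 50510.1807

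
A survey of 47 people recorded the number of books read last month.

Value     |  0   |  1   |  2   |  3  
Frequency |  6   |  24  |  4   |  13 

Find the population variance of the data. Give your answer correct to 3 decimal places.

1.058

Values: 0, 1, 2, 3
n = 47, Σfx = 71, mean = 1.5106
Σfx² = 157
Σf(x − x̄)² = Σfx² − (Σfx)²/n = 157 − 71²/47 = 49.7447
Population variance = 49.7447 / 47 = 1.0584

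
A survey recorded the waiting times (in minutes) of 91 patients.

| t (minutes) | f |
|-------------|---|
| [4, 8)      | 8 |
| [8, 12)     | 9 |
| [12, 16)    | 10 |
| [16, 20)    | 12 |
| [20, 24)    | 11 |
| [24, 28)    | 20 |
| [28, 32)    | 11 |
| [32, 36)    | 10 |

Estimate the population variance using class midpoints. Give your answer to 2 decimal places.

Midpoints: 6, 10, 14, 18, 22, 26, 30, 34
n = 91, Σfm = 1926, mean = 21.1648
Σfm² = 47340
Σf(m − x̄)² = Σfm² − (Σfm)²/n = 47340 − 1926²/91 = 6576.5275
Population variance = 6576.5275 / 91 = 72.2695

72.27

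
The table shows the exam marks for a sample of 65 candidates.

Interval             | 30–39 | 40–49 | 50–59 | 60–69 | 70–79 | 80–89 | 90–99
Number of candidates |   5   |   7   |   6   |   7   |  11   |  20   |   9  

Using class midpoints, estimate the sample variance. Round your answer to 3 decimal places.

347.740

Midpoints: 34.5, 44.5, 54.5, 64.5, 74.5, 84.5, 94.5
n = 65, Σfm = 4622.5, mean = 71.1154
Σfm² = 350986.25
Σf(m − x̄)² = Σfm² − (Σfm)²/n = 350986.25 − 4622.5²/65 = 22255.3846
Sample variance = 22255.3846 / 64 = 347.7404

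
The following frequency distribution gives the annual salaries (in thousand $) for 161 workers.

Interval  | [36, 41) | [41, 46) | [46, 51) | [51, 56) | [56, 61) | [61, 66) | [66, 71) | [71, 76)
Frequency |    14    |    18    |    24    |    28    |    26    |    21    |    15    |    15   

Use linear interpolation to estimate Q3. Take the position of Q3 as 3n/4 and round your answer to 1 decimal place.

Cumulative frequencies: 14, 32, 56, 84, 110, 131, 146, 161
n = 161; position = 3n/4 = 120.75.
This falls in the class [61, 66): L = 61, F = 110, f = 21, h = 5.
Upper quartile ≈ 61 + ((120.75 − 110) / 21) × 5 = 63.5595

63.6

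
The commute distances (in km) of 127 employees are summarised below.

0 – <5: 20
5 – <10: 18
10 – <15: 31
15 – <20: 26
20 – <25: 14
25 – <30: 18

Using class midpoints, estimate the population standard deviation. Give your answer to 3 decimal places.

Midpoints: 2.5, 7.5, 12.5, 17.5, 22.5, 27.5
n = 127, Σfm = 1837.5, mean = 14.4685
Σfm² = 34643.75
Σf(m − x̄)² = Σfm² − (Σfm)²/n = 34643.75 − 1837.5²/127 = 8057.8740
Population variance = 8057.8740 / 127 = 63.4478
Standard deviation = √63.4478 = 7.9654

7.965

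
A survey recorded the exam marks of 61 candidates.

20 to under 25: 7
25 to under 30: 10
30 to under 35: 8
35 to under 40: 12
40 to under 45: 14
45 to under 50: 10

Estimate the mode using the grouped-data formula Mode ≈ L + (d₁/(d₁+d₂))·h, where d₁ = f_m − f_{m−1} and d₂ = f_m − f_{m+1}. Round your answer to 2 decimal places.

41.67

Modal class: 40 to under 45 (highest frequency 14).
d₁ = 14 − 12 = 2, d₂ = 14 − 10 = 4
Mode ≈ 40 + (2/(2+4)) × 5 = 40 + 1.6667 = 41.6667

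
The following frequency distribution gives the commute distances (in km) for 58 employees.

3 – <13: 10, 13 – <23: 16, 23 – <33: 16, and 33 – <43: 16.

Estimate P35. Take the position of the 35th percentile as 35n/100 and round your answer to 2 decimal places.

19.44

Cumulative frequencies: 10, 26, 42, 58
n = 58; position = 35n/100 = 20.3.
This falls in the class 13 – <23: L = 13, F = 10, f = 16, h = 10.
35th percentile ≈ 13 + ((20.3 − 10) / 16) × 10 = 19.4375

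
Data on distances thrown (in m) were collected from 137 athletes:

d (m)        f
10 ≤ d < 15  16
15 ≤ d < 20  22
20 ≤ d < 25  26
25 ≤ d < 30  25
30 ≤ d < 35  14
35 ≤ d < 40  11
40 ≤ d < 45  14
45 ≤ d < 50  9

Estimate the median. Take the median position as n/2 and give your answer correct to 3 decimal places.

Cumulative frequencies: 16, 38, 64, 89, 103, 114, 128, 137
n = 137; position = n/2 = 68.5.
This falls in the class 25 ≤ d < 30: L = 25, F = 64, f = 25, h = 5.
Median ≈ 25 + ((68.5 − 64) / 25) × 5 = 25.9000

25.900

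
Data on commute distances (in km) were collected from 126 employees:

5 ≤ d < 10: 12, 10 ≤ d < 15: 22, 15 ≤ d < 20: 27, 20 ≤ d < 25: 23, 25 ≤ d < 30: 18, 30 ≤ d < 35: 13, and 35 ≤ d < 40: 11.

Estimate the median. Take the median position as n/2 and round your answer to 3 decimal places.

Cumulative frequencies: 12, 34, 61, 84, 102, 115, 126
n = 126; position = n/2 = 63.
This falls in the class 20 ≤ d < 25: L = 20, F = 61, f = 23, h = 5.
Median ≈ 20 + ((63 − 61) / 23) × 5 = 20.4348

20.435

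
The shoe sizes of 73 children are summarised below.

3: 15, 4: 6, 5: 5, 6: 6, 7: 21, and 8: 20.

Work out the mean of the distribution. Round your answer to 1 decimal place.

Values: 3, 4, 5, 6, 7, 8
Σfx = 15×3 + 6×4 + 5×5 + 6×6 + 21×7 + 20×8 = 437
n = Σf = 73
Mean = 437 / 73 = 5.9863

6.0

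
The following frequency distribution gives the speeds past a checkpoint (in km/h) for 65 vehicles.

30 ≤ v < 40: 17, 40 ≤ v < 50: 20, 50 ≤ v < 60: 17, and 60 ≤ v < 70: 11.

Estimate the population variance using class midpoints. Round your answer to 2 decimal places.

Midpoints: 35, 45, 55, 65
n = 65, Σfm = 3145, mean = 48.3846
Σfm² = 159225
Σf(m − x̄)² = Σfm² − (Σfm)²/n = 159225 − 3145²/65 = 7055.3846
Population variance = 7055.3846 / 65 = 108.5444

108.54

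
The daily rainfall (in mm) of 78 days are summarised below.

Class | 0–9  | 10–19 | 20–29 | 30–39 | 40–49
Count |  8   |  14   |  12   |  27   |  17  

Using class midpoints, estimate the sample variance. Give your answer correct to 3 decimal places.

Midpoints: 4.5, 14.5, 24.5, 34.5, 44.5
n = 78, Σfm = 2221, mean = 28.4744
Σfm² = 76109.5
Σf(m − x̄)² = Σfm² − (Σfm)²/n = 76109.5 − 2221²/78 = 12867.9487
Sample variance = 12867.9487 / 77 = 167.1162

167.116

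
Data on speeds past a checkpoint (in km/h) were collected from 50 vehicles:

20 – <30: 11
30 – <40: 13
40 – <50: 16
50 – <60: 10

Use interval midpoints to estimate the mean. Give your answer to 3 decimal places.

40.000

Midpoints: 25, 35, 45, 55
Σfm = 11×25 + 13×35 + 16×45 + 10×55 = 2000
n = Σf = 50
Mean = 2000 / 50 = 40.0000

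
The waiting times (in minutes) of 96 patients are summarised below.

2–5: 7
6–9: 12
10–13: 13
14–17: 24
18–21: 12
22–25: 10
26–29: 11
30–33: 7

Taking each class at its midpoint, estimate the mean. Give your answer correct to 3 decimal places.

Midpoints: 3.5, 7.5, 11.5, 15.5, 19.5, 23.5, 27.5, 31.5
Σfm = 7×3.5 + 12×7.5 + 13×11.5 + 24×15.5 + 12×19.5 + 10×23.5 + 11×27.5 + 7×31.5 = 1628
n = Σf = 96
Mean = 1628 / 96 = 16.9583

16.958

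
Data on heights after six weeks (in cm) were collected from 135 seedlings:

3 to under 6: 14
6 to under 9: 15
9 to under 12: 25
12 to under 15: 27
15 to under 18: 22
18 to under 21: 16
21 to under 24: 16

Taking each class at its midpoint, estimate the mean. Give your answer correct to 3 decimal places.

13.611

Midpoints: 4.5, 7.5, 10.5, 13.5, 16.5, 19.5, 22.5
Σfm = 14×4.5 + 15×7.5 + 25×10.5 + 27×13.5 + 22×16.5 + 16×19.5 + 16×22.5 = 1837.5
n = Σf = 135
Mean = 1837.5 / 135 = 13.6111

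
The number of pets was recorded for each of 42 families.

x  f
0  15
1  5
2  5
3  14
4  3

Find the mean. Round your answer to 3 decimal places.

Values: 0, 1, 2, 3, 4
Σfx = 15×0 + 5×1 + 5×2 + 14×3 + 3×4 = 69
n = Σf = 42
Mean = 69 / 42 = 1.6429

1.643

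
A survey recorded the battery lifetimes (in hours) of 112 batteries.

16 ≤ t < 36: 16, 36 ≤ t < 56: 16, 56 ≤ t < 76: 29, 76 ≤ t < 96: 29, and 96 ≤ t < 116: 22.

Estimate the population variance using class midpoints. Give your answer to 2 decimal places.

Midpoints: 26, 46, 66, 86, 106
n = 112, Σfm = 7892, mean = 70.4643
Σfm² = 632672
Σf(m − x̄)² = Σfm² − (Σfm)²/n = 632672 − 7892²/112 = 76567.8571
Population variance = 76567.8571 / 112 = 683.6416

683.64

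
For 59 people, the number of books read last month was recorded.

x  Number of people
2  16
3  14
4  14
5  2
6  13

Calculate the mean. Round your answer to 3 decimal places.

Values: 2, 3, 4, 5, 6
Σfx = 16×2 + 14×3 + 14×4 + 2×5 + 13×6 = 218
n = Σf = 59
Mean = 218 / 59 = 3.6949

3.695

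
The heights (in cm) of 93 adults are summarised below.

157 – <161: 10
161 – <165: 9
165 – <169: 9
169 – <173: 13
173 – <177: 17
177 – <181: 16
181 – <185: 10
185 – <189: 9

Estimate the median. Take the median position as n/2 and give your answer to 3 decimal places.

174.294

Cumulative frequencies: 10, 19, 28, 41, 58, 74, 84, 93
n = 93; position = n/2 = 46.5.
This falls in the class 173 – <177: L = 173, F = 41, f = 17, h = 4.
Median ≈ 173 + ((46.5 − 41) / 17) × 4 = 174.2941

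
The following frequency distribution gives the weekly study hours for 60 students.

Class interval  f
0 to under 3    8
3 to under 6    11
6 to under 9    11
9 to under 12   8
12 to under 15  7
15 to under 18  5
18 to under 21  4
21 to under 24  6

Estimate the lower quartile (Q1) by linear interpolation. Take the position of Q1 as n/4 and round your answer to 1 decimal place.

Cumulative frequencies: 8, 19, 30, 38, 45, 50, 54, 60
n = 60; position = n/4 = 15.
This falls in the class 3 to under 6: L = 3, F = 8, f = 11, h = 3.
Lower quartile ≈ 3 + ((15 − 8) / 11) × 3 = 4.9091

4.9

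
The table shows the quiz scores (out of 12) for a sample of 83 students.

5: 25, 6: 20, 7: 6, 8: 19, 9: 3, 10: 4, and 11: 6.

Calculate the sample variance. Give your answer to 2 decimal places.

3.44

Values: 5, 6, 7, 8, 9, 10, 11
n = 83, Σfx = 572, mean = 6.8916
Σfx² = 4224
Σf(x − x̄)² = Σfx² − (Σfx)²/n = 4224 − 572²/83 = 282.0241
Sample variance = 282.0241 / 82 = 3.4393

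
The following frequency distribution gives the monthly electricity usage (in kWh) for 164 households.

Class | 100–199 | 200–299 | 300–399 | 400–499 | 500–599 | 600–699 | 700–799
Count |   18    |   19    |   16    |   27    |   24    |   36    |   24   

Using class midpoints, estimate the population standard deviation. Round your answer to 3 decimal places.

193.814

Midpoints: 149.5, 249.5, 349.5, 449.5, 549.5, 649.5, 749.5
n = 164, Σfm = 79718, mean = 486.0854
Σfm² = 44910241
Σf(m − x̄)² = Σfm² − (Σfm)²/n = 44910241 − 79718²/164 = 6160487.8049
Population variance = 6160487.8049 / 164 = 37563.9500
Standard deviation = √37563.9500 = 193.8142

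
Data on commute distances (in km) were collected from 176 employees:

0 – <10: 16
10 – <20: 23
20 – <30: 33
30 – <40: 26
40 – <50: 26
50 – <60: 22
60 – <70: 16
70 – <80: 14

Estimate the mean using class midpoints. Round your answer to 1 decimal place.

Midpoints: 5, 15, 25, 35, 45, 55, 65, 75
Σfm = 16×5 + 23×15 + 33×25 + 26×35 + 26×45 + 22×55 + 16×65 + 14×75 = 6630
n = Σf = 176
Mean = 6630 / 176 = 37.6705

37.7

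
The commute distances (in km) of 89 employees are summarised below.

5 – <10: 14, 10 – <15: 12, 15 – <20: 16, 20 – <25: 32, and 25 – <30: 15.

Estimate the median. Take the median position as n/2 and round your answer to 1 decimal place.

20.4

Cumulative frequencies: 14, 26, 42, 74, 89
n = 89; position = n/2 = 44.5.
This falls in the class 20 – <25: L = 20, F = 42, f = 32, h = 5.
Median ≈ 20 + ((44.5 − 42) / 32) × 5 = 20.3906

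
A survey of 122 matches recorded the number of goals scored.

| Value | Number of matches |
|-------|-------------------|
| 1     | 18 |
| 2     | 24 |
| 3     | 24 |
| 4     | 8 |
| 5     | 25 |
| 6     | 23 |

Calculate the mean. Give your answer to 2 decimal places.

Values: 1, 2, 3, 4, 5, 6
Σfx = 18×1 + 24×2 + 24×3 + 8×4 + 25×5 + 23×6 = 433
n = Σf = 122
Mean = 433 / 122 = 3.5492

3.55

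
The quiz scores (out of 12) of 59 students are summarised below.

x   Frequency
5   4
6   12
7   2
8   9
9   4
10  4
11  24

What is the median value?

9

Cumulative frequencies: 4, 16, 18, 27, 31, 35, 59
n = 59, so the median is the value in position (n+1)/2 = 30.
Position 30 falls at value 9.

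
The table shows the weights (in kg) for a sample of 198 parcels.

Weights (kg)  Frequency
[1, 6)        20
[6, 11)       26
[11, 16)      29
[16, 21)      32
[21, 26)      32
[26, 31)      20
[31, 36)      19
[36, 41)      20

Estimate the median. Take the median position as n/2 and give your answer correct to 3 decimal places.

19.750

Cumulative frequencies: 20, 46, 75, 107, 139, 159, 178, 198
n = 198; position = n/2 = 99.
This falls in the class [16, 21): L = 16, F = 75, f = 32, h = 5.
Median ≈ 16 + ((99 − 75) / 32) × 5 = 19.7500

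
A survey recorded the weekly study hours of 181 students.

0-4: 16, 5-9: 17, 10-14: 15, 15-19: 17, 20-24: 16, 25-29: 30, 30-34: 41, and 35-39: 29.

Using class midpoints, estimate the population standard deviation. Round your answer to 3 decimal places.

11.355

Midpoints: 2, 7, 12, 17, 22, 27, 32, 37
n = 181, Σfm = 4167, mean = 23.0221
Σfm² = 119269
Σf(m − x̄)² = Σfm² − (Σfm)²/n = 119269 − 4167²/181 = 23335.9116
Population variance = 23335.9116 / 181 = 128.9277
Standard deviation = √128.9277 = 11.3546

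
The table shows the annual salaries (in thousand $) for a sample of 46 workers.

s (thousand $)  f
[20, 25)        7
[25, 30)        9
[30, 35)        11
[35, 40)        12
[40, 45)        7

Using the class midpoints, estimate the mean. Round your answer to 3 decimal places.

32.826

Midpoints: 22.5, 27.5, 32.5, 37.5, 42.5
Σfm = 7×22.5 + 9×27.5 + 11×32.5 + 12×37.5 + 7×42.5 = 1510
n = Σf = 46
Mean = 1510 / 46 = 32.8261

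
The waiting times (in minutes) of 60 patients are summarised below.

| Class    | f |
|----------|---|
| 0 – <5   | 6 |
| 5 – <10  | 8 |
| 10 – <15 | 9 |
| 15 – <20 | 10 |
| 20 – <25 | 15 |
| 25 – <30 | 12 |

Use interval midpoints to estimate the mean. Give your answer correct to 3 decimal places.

17.167

Midpoints: 2.5, 7.5, 12.5, 17.5, 22.5, 27.5
Σfm = 6×2.5 + 8×7.5 + 9×12.5 + 10×17.5 + 15×22.5 + 12×27.5 = 1030
n = Σf = 60
Mean = 1030 / 60 = 17.1667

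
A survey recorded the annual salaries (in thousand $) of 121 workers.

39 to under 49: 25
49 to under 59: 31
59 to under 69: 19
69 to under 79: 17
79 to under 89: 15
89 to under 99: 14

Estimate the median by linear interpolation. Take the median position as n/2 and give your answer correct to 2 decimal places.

61.37

Cumulative frequencies: 25, 56, 75, 92, 107, 121
n = 121; position = n/2 = 60.5.
This falls in the class 59 to under 69: L = 59, F = 56, f = 19, h = 10.
Median ≈ 59 + ((60.5 − 56) / 19) × 10 = 61.3684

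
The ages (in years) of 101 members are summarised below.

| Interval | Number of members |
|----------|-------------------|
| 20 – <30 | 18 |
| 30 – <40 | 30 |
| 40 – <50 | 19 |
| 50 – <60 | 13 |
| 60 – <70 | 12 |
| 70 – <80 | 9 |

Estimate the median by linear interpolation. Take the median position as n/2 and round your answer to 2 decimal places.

41.32

Cumulative frequencies: 18, 48, 67, 80, 92, 101
n = 101; position = n/2 = 50.5.
This falls in the class 40 – <50: L = 40, F = 48, f = 19, h = 10.
Median ≈ 40 + ((50.5 − 48) / 19) × 10 = 41.3158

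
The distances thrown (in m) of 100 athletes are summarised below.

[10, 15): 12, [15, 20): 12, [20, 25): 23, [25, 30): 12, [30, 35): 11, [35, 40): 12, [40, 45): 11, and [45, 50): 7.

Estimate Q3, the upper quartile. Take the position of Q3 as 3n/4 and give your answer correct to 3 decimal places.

Cumulative frequencies: 12, 24, 47, 59, 70, 82, 93, 100
n = 100; position = 3n/4 = 75.
This falls in the class [35, 40): L = 35, F = 70, f = 12, h = 5.
Upper quartile ≈ 35 + ((75 − 70) / 12) × 5 = 37.0833

37.083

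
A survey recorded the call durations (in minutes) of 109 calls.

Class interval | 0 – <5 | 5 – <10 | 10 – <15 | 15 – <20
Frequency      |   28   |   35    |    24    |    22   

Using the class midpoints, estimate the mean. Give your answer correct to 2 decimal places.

9.33

Midpoints: 2.5, 7.5, 12.5, 17.5
Σfm = 28×2.5 + 35×7.5 + 24×12.5 + 22×17.5 = 1017.5
n = Σf = 109
Mean = 1017.5 / 109 = 9.3349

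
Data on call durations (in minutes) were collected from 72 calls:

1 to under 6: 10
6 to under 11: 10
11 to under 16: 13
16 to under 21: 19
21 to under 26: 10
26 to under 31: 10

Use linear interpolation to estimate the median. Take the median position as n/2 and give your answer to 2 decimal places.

Cumulative frequencies: 10, 20, 33, 52, 62, 72
n = 72; position = n/2 = 36.
This falls in the class 16 to under 21: L = 16, F = 33, f = 19, h = 5.
Median ≈ 16 + ((36 − 33) / 19) × 5 = 16.7895

16.79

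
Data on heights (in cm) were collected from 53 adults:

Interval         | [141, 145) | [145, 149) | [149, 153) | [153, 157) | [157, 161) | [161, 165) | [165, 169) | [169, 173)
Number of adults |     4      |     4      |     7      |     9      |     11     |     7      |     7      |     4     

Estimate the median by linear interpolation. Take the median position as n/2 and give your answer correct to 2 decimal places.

157.91

Cumulative frequencies: 4, 8, 15, 24, 35, 42, 49, 53
n = 53; position = n/2 = 26.5.
This falls in the class [157, 161): L = 157, F = 24, f = 11, h = 4.
Median ≈ 157 + ((26.5 − 24) / 11) × 4 = 157.9091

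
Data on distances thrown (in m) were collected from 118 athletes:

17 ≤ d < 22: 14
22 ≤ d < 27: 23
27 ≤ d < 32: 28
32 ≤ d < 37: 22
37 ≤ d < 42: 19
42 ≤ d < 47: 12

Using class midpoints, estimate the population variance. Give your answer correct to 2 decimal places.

56.75

Midpoints: 19.5, 24.5, 29.5, 34.5, 39.5, 44.5
n = 118, Σfm = 3706, mean = 31.4068
Σfm² = 123089.5
Σf(m − x̄)² = Σfm² − (Σfm)²/n = 123089.5 − 3706²/118 = 6695.9746
Population variance = 6695.9746 / 118 = 56.7455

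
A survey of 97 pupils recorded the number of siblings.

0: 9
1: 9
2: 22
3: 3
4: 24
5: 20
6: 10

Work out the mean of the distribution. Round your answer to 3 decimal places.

Values: 0, 1, 2, 3, 4, 5, 6
Σfx = 9×0 + 9×1 + 22×2 + 3×3 + 24×4 + 20×5 + 10×6 = 318
n = Σf = 97
Mean = 318 / 97 = 3.2784

3.278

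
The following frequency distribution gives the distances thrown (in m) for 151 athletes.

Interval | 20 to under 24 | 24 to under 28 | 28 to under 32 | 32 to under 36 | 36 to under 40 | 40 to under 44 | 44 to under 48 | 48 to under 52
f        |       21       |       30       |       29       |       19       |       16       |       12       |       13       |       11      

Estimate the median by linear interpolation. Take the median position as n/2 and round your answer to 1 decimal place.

31.4

Cumulative frequencies: 21, 51, 80, 99, 115, 127, 140, 151
n = 151; position = n/2 = 75.5.
This falls in the class 28 to under 32: L = 28, F = 51, f = 29, h = 4.
Median ≈ 28 + ((75.5 − 51) / 29) × 4 = 31.3793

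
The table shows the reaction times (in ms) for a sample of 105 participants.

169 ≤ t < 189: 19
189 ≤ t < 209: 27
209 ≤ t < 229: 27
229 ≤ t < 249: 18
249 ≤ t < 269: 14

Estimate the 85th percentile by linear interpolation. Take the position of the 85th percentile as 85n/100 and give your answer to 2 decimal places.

247.06

Cumulative frequencies: 19, 46, 73, 91, 105
n = 105; position = 85n/100 = 89.25.
This falls in the class 229 ≤ t < 249: L = 229, F = 73, f = 18, h = 20.
85th percentile ≈ 229 + ((89.25 − 73) / 18) × 20 = 247.0556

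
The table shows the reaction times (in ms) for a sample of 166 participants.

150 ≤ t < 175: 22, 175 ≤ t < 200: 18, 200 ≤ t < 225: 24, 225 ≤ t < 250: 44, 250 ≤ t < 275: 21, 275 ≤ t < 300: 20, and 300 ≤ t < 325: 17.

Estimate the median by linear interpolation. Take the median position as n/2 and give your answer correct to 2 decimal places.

235.80

Cumulative frequencies: 22, 40, 64, 108, 129, 149, 166
n = 166; position = n/2 = 83.
This falls in the class 225 ≤ t < 250: L = 225, F = 64, f = 44, h = 25.
Median ≈ 225 + ((83 − 64) / 44) × 25 = 235.7955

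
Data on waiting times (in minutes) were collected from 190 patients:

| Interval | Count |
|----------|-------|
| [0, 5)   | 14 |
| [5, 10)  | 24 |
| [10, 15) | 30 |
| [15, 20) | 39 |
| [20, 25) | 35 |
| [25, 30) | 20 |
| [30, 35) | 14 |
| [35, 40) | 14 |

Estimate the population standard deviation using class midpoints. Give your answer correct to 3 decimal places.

Midpoints: 2.5, 7.5, 12.5, 17.5, 22.5, 27.5, 32.5, 37.5
n = 190, Σfm = 3590, mean = 18.8947
Σfm² = 85387.5
Σf(m − x̄)² = Σfm² − (Σfm)²/n = 85387.5 − 3590²/190 = 17555.3947
Population variance = 17555.3947 / 190 = 92.3968
Standard deviation = √92.3968 = 9.6123

9.612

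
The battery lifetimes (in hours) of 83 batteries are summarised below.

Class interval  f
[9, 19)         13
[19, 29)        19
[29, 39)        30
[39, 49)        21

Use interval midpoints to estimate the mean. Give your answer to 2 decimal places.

31.11

Midpoints: 14, 24, 34, 44
Σfm = 13×14 + 19×24 + 30×34 + 21×44 = 2582
n = Σf = 83
Mean = 2582 / 83 = 31.1084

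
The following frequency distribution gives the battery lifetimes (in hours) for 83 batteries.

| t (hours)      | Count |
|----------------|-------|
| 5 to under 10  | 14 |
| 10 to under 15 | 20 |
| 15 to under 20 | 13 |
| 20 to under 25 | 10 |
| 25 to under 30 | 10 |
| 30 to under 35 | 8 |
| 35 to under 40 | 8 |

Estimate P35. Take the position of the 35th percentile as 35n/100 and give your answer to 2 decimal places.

Cumulative frequencies: 14, 34, 47, 57, 67, 75, 83
n = 83; position = 35n/100 = 29.05.
This falls in the class 10 to under 15: L = 10, F = 14, f = 20, h = 5.
35th percentile ≈ 10 + ((29.05 − 14) / 20) × 5 = 13.7625

13.76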